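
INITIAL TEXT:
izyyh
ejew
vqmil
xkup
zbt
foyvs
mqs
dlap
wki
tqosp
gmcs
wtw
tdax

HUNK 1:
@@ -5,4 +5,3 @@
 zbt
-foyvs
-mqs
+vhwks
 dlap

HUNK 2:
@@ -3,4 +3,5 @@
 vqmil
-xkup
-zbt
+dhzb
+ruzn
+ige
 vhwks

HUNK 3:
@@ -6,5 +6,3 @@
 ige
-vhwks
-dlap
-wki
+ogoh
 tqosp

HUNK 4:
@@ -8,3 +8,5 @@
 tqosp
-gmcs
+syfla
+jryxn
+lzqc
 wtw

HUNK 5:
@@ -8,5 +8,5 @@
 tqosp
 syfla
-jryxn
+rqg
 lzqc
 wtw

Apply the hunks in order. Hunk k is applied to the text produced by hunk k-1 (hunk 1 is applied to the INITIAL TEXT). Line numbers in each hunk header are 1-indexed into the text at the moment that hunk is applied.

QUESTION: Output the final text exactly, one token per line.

Hunk 1: at line 5 remove [foyvs,mqs] add [vhwks] -> 12 lines: izyyh ejew vqmil xkup zbt vhwks dlap wki tqosp gmcs wtw tdax
Hunk 2: at line 3 remove [xkup,zbt] add [dhzb,ruzn,ige] -> 13 lines: izyyh ejew vqmil dhzb ruzn ige vhwks dlap wki tqosp gmcs wtw tdax
Hunk 3: at line 6 remove [vhwks,dlap,wki] add [ogoh] -> 11 lines: izyyh ejew vqmil dhzb ruzn ige ogoh tqosp gmcs wtw tdax
Hunk 4: at line 8 remove [gmcs] add [syfla,jryxn,lzqc] -> 13 lines: izyyh ejew vqmil dhzb ruzn ige ogoh tqosp syfla jryxn lzqc wtw tdax
Hunk 5: at line 8 remove [jryxn] add [rqg] -> 13 lines: izyyh ejew vqmil dhzb ruzn ige ogoh tqosp syfla rqg lzqc wtw tdax

Answer: izyyh
ejew
vqmil
dhzb
ruzn
ige
ogoh
tqosp
syfla
rqg
lzqc
wtw
tdax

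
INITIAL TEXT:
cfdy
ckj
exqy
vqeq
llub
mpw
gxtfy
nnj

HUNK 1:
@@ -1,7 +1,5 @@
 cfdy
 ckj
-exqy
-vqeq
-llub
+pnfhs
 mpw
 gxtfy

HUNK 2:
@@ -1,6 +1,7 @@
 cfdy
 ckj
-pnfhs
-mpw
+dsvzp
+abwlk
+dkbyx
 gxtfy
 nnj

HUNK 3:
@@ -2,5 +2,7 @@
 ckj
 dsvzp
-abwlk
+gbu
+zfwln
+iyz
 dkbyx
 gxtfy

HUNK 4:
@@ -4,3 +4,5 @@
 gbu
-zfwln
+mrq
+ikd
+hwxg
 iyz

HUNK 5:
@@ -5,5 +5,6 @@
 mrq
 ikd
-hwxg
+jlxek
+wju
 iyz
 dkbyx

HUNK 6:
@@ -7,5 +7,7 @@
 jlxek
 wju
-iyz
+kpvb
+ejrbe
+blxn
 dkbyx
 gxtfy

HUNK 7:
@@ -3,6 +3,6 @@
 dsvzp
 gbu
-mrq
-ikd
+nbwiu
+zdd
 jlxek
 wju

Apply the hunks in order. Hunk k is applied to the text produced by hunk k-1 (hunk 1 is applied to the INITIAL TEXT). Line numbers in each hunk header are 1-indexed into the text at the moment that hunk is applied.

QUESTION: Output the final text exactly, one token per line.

Answer: cfdy
ckj
dsvzp
gbu
nbwiu
zdd
jlxek
wju
kpvb
ejrbe
blxn
dkbyx
gxtfy
nnj

Derivation:
Hunk 1: at line 1 remove [exqy,vqeq,llub] add [pnfhs] -> 6 lines: cfdy ckj pnfhs mpw gxtfy nnj
Hunk 2: at line 1 remove [pnfhs,mpw] add [dsvzp,abwlk,dkbyx] -> 7 lines: cfdy ckj dsvzp abwlk dkbyx gxtfy nnj
Hunk 3: at line 2 remove [abwlk] add [gbu,zfwln,iyz] -> 9 lines: cfdy ckj dsvzp gbu zfwln iyz dkbyx gxtfy nnj
Hunk 4: at line 4 remove [zfwln] add [mrq,ikd,hwxg] -> 11 lines: cfdy ckj dsvzp gbu mrq ikd hwxg iyz dkbyx gxtfy nnj
Hunk 5: at line 5 remove [hwxg] add [jlxek,wju] -> 12 lines: cfdy ckj dsvzp gbu mrq ikd jlxek wju iyz dkbyx gxtfy nnj
Hunk 6: at line 7 remove [iyz] add [kpvb,ejrbe,blxn] -> 14 lines: cfdy ckj dsvzp gbu mrq ikd jlxek wju kpvb ejrbe blxn dkbyx gxtfy nnj
Hunk 7: at line 3 remove [mrq,ikd] add [nbwiu,zdd] -> 14 lines: cfdy ckj dsvzp gbu nbwiu zdd jlxek wju kpvb ejrbe blxn dkbyx gxtfy nnj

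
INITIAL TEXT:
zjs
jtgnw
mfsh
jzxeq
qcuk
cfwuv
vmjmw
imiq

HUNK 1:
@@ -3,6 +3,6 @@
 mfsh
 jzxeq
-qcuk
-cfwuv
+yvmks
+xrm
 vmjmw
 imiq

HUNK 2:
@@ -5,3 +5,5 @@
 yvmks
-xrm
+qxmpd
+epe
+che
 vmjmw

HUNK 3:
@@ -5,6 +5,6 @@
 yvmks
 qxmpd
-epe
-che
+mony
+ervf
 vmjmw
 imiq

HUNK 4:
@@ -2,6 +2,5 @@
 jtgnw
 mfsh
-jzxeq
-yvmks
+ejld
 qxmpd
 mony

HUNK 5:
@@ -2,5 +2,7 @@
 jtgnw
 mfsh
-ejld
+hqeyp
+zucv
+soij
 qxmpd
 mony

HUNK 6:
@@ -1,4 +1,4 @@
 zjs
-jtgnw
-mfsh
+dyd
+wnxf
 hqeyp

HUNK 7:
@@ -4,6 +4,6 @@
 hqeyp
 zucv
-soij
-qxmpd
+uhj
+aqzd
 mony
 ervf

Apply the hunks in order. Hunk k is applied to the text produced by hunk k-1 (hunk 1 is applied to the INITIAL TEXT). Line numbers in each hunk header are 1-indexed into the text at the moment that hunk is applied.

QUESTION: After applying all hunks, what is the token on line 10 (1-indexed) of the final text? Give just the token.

Answer: vmjmw

Derivation:
Hunk 1: at line 3 remove [qcuk,cfwuv] add [yvmks,xrm] -> 8 lines: zjs jtgnw mfsh jzxeq yvmks xrm vmjmw imiq
Hunk 2: at line 5 remove [xrm] add [qxmpd,epe,che] -> 10 lines: zjs jtgnw mfsh jzxeq yvmks qxmpd epe che vmjmw imiq
Hunk 3: at line 5 remove [epe,che] add [mony,ervf] -> 10 lines: zjs jtgnw mfsh jzxeq yvmks qxmpd mony ervf vmjmw imiq
Hunk 4: at line 2 remove [jzxeq,yvmks] add [ejld] -> 9 lines: zjs jtgnw mfsh ejld qxmpd mony ervf vmjmw imiq
Hunk 5: at line 2 remove [ejld] add [hqeyp,zucv,soij] -> 11 lines: zjs jtgnw mfsh hqeyp zucv soij qxmpd mony ervf vmjmw imiq
Hunk 6: at line 1 remove [jtgnw,mfsh] add [dyd,wnxf] -> 11 lines: zjs dyd wnxf hqeyp zucv soij qxmpd mony ervf vmjmw imiq
Hunk 7: at line 4 remove [soij,qxmpd] add [uhj,aqzd] -> 11 lines: zjs dyd wnxf hqeyp zucv uhj aqzd mony ervf vmjmw imiq
Final line 10: vmjmw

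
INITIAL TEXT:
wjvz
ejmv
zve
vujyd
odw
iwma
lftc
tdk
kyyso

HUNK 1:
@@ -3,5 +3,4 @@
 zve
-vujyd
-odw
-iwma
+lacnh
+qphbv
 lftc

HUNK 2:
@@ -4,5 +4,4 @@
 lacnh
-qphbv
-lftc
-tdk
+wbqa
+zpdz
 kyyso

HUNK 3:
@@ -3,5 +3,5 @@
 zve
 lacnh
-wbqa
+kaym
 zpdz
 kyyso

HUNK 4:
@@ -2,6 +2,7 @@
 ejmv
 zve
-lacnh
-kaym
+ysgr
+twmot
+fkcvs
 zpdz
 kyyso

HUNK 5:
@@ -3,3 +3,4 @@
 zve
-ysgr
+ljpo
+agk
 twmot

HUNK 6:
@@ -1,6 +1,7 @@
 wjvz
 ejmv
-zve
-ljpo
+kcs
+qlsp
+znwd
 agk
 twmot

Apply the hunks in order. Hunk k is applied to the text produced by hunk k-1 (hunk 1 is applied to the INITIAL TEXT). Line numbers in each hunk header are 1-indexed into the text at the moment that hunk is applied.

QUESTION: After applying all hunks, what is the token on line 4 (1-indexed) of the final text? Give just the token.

Answer: qlsp

Derivation:
Hunk 1: at line 3 remove [vujyd,odw,iwma] add [lacnh,qphbv] -> 8 lines: wjvz ejmv zve lacnh qphbv lftc tdk kyyso
Hunk 2: at line 4 remove [qphbv,lftc,tdk] add [wbqa,zpdz] -> 7 lines: wjvz ejmv zve lacnh wbqa zpdz kyyso
Hunk 3: at line 3 remove [wbqa] add [kaym] -> 7 lines: wjvz ejmv zve lacnh kaym zpdz kyyso
Hunk 4: at line 2 remove [lacnh,kaym] add [ysgr,twmot,fkcvs] -> 8 lines: wjvz ejmv zve ysgr twmot fkcvs zpdz kyyso
Hunk 5: at line 3 remove [ysgr] add [ljpo,agk] -> 9 lines: wjvz ejmv zve ljpo agk twmot fkcvs zpdz kyyso
Hunk 6: at line 1 remove [zve,ljpo] add [kcs,qlsp,znwd] -> 10 lines: wjvz ejmv kcs qlsp znwd agk twmot fkcvs zpdz kyyso
Final line 4: qlsp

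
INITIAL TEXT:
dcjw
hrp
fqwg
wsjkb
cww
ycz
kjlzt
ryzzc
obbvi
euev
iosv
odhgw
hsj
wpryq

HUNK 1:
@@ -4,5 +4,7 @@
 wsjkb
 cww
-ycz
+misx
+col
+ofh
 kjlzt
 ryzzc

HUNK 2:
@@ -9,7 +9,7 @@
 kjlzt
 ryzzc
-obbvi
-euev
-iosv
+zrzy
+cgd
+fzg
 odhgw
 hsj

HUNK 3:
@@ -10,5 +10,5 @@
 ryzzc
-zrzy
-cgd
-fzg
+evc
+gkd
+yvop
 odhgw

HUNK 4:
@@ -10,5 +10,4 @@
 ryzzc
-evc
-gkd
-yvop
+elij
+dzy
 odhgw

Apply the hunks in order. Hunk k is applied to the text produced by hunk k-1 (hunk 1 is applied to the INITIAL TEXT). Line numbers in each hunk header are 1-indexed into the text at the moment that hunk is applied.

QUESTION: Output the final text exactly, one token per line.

Hunk 1: at line 4 remove [ycz] add [misx,col,ofh] -> 16 lines: dcjw hrp fqwg wsjkb cww misx col ofh kjlzt ryzzc obbvi euev iosv odhgw hsj wpryq
Hunk 2: at line 9 remove [obbvi,euev,iosv] add [zrzy,cgd,fzg] -> 16 lines: dcjw hrp fqwg wsjkb cww misx col ofh kjlzt ryzzc zrzy cgd fzg odhgw hsj wpryq
Hunk 3: at line 10 remove [zrzy,cgd,fzg] add [evc,gkd,yvop] -> 16 lines: dcjw hrp fqwg wsjkb cww misx col ofh kjlzt ryzzc evc gkd yvop odhgw hsj wpryq
Hunk 4: at line 10 remove [evc,gkd,yvop] add [elij,dzy] -> 15 lines: dcjw hrp fqwg wsjkb cww misx col ofh kjlzt ryzzc elij dzy odhgw hsj wpryq

Answer: dcjw
hrp
fqwg
wsjkb
cww
misx
col
ofh
kjlzt
ryzzc
elij
dzy
odhgw
hsj
wpryq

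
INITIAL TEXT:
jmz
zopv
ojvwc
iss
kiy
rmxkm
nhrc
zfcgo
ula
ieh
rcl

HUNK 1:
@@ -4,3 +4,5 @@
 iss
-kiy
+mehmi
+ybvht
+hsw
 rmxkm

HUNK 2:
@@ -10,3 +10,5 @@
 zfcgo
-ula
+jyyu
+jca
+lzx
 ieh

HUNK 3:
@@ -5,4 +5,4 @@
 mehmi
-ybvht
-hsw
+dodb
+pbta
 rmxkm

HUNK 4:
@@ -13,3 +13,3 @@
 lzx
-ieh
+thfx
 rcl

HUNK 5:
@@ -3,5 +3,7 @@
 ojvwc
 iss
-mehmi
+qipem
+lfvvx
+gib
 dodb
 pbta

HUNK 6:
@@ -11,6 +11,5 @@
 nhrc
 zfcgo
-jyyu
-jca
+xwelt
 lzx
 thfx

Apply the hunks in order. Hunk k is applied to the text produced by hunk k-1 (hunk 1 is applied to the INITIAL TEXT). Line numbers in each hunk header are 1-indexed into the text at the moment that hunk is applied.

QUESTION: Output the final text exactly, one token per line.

Hunk 1: at line 4 remove [kiy] add [mehmi,ybvht,hsw] -> 13 lines: jmz zopv ojvwc iss mehmi ybvht hsw rmxkm nhrc zfcgo ula ieh rcl
Hunk 2: at line 10 remove [ula] add [jyyu,jca,lzx] -> 15 lines: jmz zopv ojvwc iss mehmi ybvht hsw rmxkm nhrc zfcgo jyyu jca lzx ieh rcl
Hunk 3: at line 5 remove [ybvht,hsw] add [dodb,pbta] -> 15 lines: jmz zopv ojvwc iss mehmi dodb pbta rmxkm nhrc zfcgo jyyu jca lzx ieh rcl
Hunk 4: at line 13 remove [ieh] add [thfx] -> 15 lines: jmz zopv ojvwc iss mehmi dodb pbta rmxkm nhrc zfcgo jyyu jca lzx thfx rcl
Hunk 5: at line 3 remove [mehmi] add [qipem,lfvvx,gib] -> 17 lines: jmz zopv ojvwc iss qipem lfvvx gib dodb pbta rmxkm nhrc zfcgo jyyu jca lzx thfx rcl
Hunk 6: at line 11 remove [jyyu,jca] add [xwelt] -> 16 lines: jmz zopv ojvwc iss qipem lfvvx gib dodb pbta rmxkm nhrc zfcgo xwelt lzx thfx rcl

Answer: jmz
zopv
ojvwc
iss
qipem
lfvvx
gib
dodb
pbta
rmxkm
nhrc
zfcgo
xwelt
lzx
thfx
rcl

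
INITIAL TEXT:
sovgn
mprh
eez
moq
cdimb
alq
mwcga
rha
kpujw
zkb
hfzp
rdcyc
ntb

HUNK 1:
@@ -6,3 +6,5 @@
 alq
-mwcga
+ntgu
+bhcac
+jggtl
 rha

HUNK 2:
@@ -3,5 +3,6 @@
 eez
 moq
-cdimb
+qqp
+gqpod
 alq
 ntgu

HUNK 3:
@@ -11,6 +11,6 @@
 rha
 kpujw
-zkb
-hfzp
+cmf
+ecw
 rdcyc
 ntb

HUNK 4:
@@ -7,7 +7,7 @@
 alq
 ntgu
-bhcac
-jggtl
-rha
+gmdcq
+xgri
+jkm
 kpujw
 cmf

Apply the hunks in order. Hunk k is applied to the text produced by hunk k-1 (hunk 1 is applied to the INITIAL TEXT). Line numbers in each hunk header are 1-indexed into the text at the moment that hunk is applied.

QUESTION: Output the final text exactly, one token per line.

Answer: sovgn
mprh
eez
moq
qqp
gqpod
alq
ntgu
gmdcq
xgri
jkm
kpujw
cmf
ecw
rdcyc
ntb

Derivation:
Hunk 1: at line 6 remove [mwcga] add [ntgu,bhcac,jggtl] -> 15 lines: sovgn mprh eez moq cdimb alq ntgu bhcac jggtl rha kpujw zkb hfzp rdcyc ntb
Hunk 2: at line 3 remove [cdimb] add [qqp,gqpod] -> 16 lines: sovgn mprh eez moq qqp gqpod alq ntgu bhcac jggtl rha kpujw zkb hfzp rdcyc ntb
Hunk 3: at line 11 remove [zkb,hfzp] add [cmf,ecw] -> 16 lines: sovgn mprh eez moq qqp gqpod alq ntgu bhcac jggtl rha kpujw cmf ecw rdcyc ntb
Hunk 4: at line 7 remove [bhcac,jggtl,rha] add [gmdcq,xgri,jkm] -> 16 lines: sovgn mprh eez moq qqp gqpod alq ntgu gmdcq xgri jkm kpujw cmf ecw rdcyc ntb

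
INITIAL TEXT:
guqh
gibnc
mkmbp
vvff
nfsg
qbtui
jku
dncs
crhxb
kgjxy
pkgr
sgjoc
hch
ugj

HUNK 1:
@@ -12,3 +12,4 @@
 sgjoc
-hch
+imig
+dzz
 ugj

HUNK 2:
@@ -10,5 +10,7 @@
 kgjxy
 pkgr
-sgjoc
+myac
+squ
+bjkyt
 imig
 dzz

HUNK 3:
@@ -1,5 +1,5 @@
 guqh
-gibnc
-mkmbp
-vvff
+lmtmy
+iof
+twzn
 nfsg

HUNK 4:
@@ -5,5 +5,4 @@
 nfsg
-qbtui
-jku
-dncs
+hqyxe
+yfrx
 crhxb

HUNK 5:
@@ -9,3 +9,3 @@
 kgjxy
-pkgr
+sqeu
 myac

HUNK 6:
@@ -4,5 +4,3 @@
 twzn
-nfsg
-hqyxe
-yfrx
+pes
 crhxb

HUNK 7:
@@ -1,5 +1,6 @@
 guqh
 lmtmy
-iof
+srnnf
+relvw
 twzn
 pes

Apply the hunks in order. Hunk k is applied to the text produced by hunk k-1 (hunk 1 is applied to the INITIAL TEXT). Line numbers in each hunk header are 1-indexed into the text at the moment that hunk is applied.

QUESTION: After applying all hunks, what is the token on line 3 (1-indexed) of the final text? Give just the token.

Hunk 1: at line 12 remove [hch] add [imig,dzz] -> 15 lines: guqh gibnc mkmbp vvff nfsg qbtui jku dncs crhxb kgjxy pkgr sgjoc imig dzz ugj
Hunk 2: at line 10 remove [sgjoc] add [myac,squ,bjkyt] -> 17 lines: guqh gibnc mkmbp vvff nfsg qbtui jku dncs crhxb kgjxy pkgr myac squ bjkyt imig dzz ugj
Hunk 3: at line 1 remove [gibnc,mkmbp,vvff] add [lmtmy,iof,twzn] -> 17 lines: guqh lmtmy iof twzn nfsg qbtui jku dncs crhxb kgjxy pkgr myac squ bjkyt imig dzz ugj
Hunk 4: at line 5 remove [qbtui,jku,dncs] add [hqyxe,yfrx] -> 16 lines: guqh lmtmy iof twzn nfsg hqyxe yfrx crhxb kgjxy pkgr myac squ bjkyt imig dzz ugj
Hunk 5: at line 9 remove [pkgr] add [sqeu] -> 16 lines: guqh lmtmy iof twzn nfsg hqyxe yfrx crhxb kgjxy sqeu myac squ bjkyt imig dzz ugj
Hunk 6: at line 4 remove [nfsg,hqyxe,yfrx] add [pes] -> 14 lines: guqh lmtmy iof twzn pes crhxb kgjxy sqeu myac squ bjkyt imig dzz ugj
Hunk 7: at line 1 remove [iof] add [srnnf,relvw] -> 15 lines: guqh lmtmy srnnf relvw twzn pes crhxb kgjxy sqeu myac squ bjkyt imig dzz ugj
Final line 3: srnnf

Answer: srnnf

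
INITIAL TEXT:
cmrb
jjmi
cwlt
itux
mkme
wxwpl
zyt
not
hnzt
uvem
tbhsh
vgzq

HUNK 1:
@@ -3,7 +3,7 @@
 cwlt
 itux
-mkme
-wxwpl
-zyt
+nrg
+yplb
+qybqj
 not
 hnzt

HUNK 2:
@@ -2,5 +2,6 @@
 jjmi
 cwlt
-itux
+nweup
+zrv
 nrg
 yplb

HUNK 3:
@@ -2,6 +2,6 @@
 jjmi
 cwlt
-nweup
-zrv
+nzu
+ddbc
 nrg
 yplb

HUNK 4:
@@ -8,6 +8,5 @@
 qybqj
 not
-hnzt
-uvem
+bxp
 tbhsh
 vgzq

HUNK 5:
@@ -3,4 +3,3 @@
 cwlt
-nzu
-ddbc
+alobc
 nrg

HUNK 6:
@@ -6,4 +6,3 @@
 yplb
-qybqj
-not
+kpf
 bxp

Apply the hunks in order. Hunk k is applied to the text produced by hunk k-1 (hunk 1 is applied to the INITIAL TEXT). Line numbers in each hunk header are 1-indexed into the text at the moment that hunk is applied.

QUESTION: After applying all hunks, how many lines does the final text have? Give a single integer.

Answer: 10

Derivation:
Hunk 1: at line 3 remove [mkme,wxwpl,zyt] add [nrg,yplb,qybqj] -> 12 lines: cmrb jjmi cwlt itux nrg yplb qybqj not hnzt uvem tbhsh vgzq
Hunk 2: at line 2 remove [itux] add [nweup,zrv] -> 13 lines: cmrb jjmi cwlt nweup zrv nrg yplb qybqj not hnzt uvem tbhsh vgzq
Hunk 3: at line 2 remove [nweup,zrv] add [nzu,ddbc] -> 13 lines: cmrb jjmi cwlt nzu ddbc nrg yplb qybqj not hnzt uvem tbhsh vgzq
Hunk 4: at line 8 remove [hnzt,uvem] add [bxp] -> 12 lines: cmrb jjmi cwlt nzu ddbc nrg yplb qybqj not bxp tbhsh vgzq
Hunk 5: at line 3 remove [nzu,ddbc] add [alobc] -> 11 lines: cmrb jjmi cwlt alobc nrg yplb qybqj not bxp tbhsh vgzq
Hunk 6: at line 6 remove [qybqj,not] add [kpf] -> 10 lines: cmrb jjmi cwlt alobc nrg yplb kpf bxp tbhsh vgzq
Final line count: 10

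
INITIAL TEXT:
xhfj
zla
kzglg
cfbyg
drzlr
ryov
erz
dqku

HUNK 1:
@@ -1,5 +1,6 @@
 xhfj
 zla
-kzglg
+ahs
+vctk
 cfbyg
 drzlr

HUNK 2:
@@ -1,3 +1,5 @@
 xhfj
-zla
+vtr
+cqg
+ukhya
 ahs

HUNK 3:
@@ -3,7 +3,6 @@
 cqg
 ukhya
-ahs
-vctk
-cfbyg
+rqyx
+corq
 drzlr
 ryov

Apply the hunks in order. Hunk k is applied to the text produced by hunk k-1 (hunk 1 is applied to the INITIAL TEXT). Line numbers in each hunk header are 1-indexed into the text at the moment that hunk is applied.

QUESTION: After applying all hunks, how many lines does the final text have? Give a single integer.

Hunk 1: at line 1 remove [kzglg] add [ahs,vctk] -> 9 lines: xhfj zla ahs vctk cfbyg drzlr ryov erz dqku
Hunk 2: at line 1 remove [zla] add [vtr,cqg,ukhya] -> 11 lines: xhfj vtr cqg ukhya ahs vctk cfbyg drzlr ryov erz dqku
Hunk 3: at line 3 remove [ahs,vctk,cfbyg] add [rqyx,corq] -> 10 lines: xhfj vtr cqg ukhya rqyx corq drzlr ryov erz dqku
Final line count: 10

Answer: 10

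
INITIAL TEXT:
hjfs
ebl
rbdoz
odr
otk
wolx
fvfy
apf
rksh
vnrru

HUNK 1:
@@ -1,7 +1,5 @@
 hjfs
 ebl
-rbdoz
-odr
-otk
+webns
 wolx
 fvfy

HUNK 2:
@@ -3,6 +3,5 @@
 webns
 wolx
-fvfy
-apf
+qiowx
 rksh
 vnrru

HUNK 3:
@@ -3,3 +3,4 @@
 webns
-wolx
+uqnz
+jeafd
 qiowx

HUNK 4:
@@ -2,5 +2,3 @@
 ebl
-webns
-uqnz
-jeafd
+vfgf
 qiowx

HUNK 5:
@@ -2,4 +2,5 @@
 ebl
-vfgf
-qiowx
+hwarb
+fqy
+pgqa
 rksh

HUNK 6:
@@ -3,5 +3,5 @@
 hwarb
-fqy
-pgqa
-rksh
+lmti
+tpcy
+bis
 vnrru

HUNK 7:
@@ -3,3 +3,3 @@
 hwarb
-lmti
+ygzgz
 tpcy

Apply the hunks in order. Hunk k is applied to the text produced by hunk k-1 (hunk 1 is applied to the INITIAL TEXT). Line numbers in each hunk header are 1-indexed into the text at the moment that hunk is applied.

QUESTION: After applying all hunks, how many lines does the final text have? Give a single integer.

Hunk 1: at line 1 remove [rbdoz,odr,otk] add [webns] -> 8 lines: hjfs ebl webns wolx fvfy apf rksh vnrru
Hunk 2: at line 3 remove [fvfy,apf] add [qiowx] -> 7 lines: hjfs ebl webns wolx qiowx rksh vnrru
Hunk 3: at line 3 remove [wolx] add [uqnz,jeafd] -> 8 lines: hjfs ebl webns uqnz jeafd qiowx rksh vnrru
Hunk 4: at line 2 remove [webns,uqnz,jeafd] add [vfgf] -> 6 lines: hjfs ebl vfgf qiowx rksh vnrru
Hunk 5: at line 2 remove [vfgf,qiowx] add [hwarb,fqy,pgqa] -> 7 lines: hjfs ebl hwarb fqy pgqa rksh vnrru
Hunk 6: at line 3 remove [fqy,pgqa,rksh] add [lmti,tpcy,bis] -> 7 lines: hjfs ebl hwarb lmti tpcy bis vnrru
Hunk 7: at line 3 remove [lmti] add [ygzgz] -> 7 lines: hjfs ebl hwarb ygzgz tpcy bis vnrru
Final line count: 7

Answer: 7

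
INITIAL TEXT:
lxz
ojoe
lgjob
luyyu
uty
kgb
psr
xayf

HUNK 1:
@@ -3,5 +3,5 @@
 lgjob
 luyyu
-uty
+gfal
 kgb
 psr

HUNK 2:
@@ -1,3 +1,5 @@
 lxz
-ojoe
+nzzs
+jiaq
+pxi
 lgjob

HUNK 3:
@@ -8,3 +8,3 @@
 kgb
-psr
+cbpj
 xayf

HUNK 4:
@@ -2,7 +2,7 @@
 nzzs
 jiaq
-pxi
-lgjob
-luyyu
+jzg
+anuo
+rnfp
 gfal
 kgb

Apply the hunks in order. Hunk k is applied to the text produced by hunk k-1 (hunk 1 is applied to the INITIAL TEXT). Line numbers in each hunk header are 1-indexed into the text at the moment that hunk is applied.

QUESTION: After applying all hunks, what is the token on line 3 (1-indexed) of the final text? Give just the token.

Answer: jiaq

Derivation:
Hunk 1: at line 3 remove [uty] add [gfal] -> 8 lines: lxz ojoe lgjob luyyu gfal kgb psr xayf
Hunk 2: at line 1 remove [ojoe] add [nzzs,jiaq,pxi] -> 10 lines: lxz nzzs jiaq pxi lgjob luyyu gfal kgb psr xayf
Hunk 3: at line 8 remove [psr] add [cbpj] -> 10 lines: lxz nzzs jiaq pxi lgjob luyyu gfal kgb cbpj xayf
Hunk 4: at line 2 remove [pxi,lgjob,luyyu] add [jzg,anuo,rnfp] -> 10 lines: lxz nzzs jiaq jzg anuo rnfp gfal kgb cbpj xayf
Final line 3: jiaq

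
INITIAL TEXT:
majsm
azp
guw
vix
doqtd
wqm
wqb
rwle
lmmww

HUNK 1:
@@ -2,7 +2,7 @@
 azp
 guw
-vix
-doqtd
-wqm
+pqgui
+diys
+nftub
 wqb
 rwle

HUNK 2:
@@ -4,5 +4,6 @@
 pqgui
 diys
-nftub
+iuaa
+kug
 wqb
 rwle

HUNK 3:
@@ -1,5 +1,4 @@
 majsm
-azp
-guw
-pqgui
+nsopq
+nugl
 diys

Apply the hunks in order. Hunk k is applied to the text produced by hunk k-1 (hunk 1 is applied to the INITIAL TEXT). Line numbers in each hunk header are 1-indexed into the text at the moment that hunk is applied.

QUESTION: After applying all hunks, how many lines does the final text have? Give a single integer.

Answer: 9

Derivation:
Hunk 1: at line 2 remove [vix,doqtd,wqm] add [pqgui,diys,nftub] -> 9 lines: majsm azp guw pqgui diys nftub wqb rwle lmmww
Hunk 2: at line 4 remove [nftub] add [iuaa,kug] -> 10 lines: majsm azp guw pqgui diys iuaa kug wqb rwle lmmww
Hunk 3: at line 1 remove [azp,guw,pqgui] add [nsopq,nugl] -> 9 lines: majsm nsopq nugl diys iuaa kug wqb rwle lmmww
Final line count: 9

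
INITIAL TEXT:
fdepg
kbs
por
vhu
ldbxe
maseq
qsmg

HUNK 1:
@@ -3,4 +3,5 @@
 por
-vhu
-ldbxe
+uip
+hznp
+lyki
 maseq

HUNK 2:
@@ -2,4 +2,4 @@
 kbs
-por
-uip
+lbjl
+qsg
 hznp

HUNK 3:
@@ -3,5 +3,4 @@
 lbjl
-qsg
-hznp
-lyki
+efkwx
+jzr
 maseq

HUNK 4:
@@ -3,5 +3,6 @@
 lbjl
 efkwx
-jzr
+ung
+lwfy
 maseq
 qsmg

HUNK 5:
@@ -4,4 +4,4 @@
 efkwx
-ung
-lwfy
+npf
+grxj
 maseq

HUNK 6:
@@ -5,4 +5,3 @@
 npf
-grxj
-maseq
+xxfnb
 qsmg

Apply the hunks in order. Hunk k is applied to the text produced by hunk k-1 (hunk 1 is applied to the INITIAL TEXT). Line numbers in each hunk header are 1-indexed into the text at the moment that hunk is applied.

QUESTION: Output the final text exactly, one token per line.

Hunk 1: at line 3 remove [vhu,ldbxe] add [uip,hznp,lyki] -> 8 lines: fdepg kbs por uip hznp lyki maseq qsmg
Hunk 2: at line 2 remove [por,uip] add [lbjl,qsg] -> 8 lines: fdepg kbs lbjl qsg hznp lyki maseq qsmg
Hunk 3: at line 3 remove [qsg,hznp,lyki] add [efkwx,jzr] -> 7 lines: fdepg kbs lbjl efkwx jzr maseq qsmg
Hunk 4: at line 3 remove [jzr] add [ung,lwfy] -> 8 lines: fdepg kbs lbjl efkwx ung lwfy maseq qsmg
Hunk 5: at line 4 remove [ung,lwfy] add [npf,grxj] -> 8 lines: fdepg kbs lbjl efkwx npf grxj maseq qsmg
Hunk 6: at line 5 remove [grxj,maseq] add [xxfnb] -> 7 lines: fdepg kbs lbjl efkwx npf xxfnb qsmg

Answer: fdepg
kbs
lbjl
efkwx
npf
xxfnb
qsmg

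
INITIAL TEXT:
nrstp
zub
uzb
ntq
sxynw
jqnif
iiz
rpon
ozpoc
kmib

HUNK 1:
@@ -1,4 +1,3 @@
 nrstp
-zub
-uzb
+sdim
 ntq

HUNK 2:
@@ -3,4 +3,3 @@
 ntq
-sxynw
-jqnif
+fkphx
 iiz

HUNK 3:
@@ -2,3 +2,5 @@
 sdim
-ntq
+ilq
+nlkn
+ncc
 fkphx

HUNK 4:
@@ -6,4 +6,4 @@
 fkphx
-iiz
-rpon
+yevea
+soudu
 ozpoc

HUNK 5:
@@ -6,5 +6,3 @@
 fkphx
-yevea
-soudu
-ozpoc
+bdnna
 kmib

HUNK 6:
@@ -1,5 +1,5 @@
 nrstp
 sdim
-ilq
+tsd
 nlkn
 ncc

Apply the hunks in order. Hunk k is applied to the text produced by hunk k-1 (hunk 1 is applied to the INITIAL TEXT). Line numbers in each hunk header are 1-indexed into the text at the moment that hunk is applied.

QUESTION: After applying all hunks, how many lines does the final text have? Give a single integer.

Hunk 1: at line 1 remove [zub,uzb] add [sdim] -> 9 lines: nrstp sdim ntq sxynw jqnif iiz rpon ozpoc kmib
Hunk 2: at line 3 remove [sxynw,jqnif] add [fkphx] -> 8 lines: nrstp sdim ntq fkphx iiz rpon ozpoc kmib
Hunk 3: at line 2 remove [ntq] add [ilq,nlkn,ncc] -> 10 lines: nrstp sdim ilq nlkn ncc fkphx iiz rpon ozpoc kmib
Hunk 4: at line 6 remove [iiz,rpon] add [yevea,soudu] -> 10 lines: nrstp sdim ilq nlkn ncc fkphx yevea soudu ozpoc kmib
Hunk 5: at line 6 remove [yevea,soudu,ozpoc] add [bdnna] -> 8 lines: nrstp sdim ilq nlkn ncc fkphx bdnna kmib
Hunk 6: at line 1 remove [ilq] add [tsd] -> 8 lines: nrstp sdim tsd nlkn ncc fkphx bdnna kmib
Final line count: 8

Answer: 8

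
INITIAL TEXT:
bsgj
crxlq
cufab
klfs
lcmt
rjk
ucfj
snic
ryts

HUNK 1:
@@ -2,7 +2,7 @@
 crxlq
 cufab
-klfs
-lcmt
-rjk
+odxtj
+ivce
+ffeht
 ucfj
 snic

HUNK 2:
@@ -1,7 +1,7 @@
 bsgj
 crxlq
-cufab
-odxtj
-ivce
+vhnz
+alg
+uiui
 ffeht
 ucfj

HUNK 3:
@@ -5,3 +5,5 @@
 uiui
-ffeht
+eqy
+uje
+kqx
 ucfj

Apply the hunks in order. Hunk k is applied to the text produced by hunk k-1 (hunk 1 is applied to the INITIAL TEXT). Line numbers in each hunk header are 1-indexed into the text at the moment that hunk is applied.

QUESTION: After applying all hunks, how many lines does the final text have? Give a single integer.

Answer: 11

Derivation:
Hunk 1: at line 2 remove [klfs,lcmt,rjk] add [odxtj,ivce,ffeht] -> 9 lines: bsgj crxlq cufab odxtj ivce ffeht ucfj snic ryts
Hunk 2: at line 1 remove [cufab,odxtj,ivce] add [vhnz,alg,uiui] -> 9 lines: bsgj crxlq vhnz alg uiui ffeht ucfj snic ryts
Hunk 3: at line 5 remove [ffeht] add [eqy,uje,kqx] -> 11 lines: bsgj crxlq vhnz alg uiui eqy uje kqx ucfj snic ryts
Final line count: 11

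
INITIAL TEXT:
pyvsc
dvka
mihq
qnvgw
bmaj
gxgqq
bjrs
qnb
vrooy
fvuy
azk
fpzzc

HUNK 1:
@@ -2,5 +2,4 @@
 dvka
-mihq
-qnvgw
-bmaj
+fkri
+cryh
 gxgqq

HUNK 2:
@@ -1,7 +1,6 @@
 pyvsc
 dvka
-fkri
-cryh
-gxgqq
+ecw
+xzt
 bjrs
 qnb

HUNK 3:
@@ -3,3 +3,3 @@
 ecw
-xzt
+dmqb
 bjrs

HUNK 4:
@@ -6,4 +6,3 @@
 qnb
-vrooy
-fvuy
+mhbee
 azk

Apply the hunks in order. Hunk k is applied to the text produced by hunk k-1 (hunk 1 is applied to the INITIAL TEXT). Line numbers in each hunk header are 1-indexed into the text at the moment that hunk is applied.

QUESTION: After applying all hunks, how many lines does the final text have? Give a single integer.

Hunk 1: at line 2 remove [mihq,qnvgw,bmaj] add [fkri,cryh] -> 11 lines: pyvsc dvka fkri cryh gxgqq bjrs qnb vrooy fvuy azk fpzzc
Hunk 2: at line 1 remove [fkri,cryh,gxgqq] add [ecw,xzt] -> 10 lines: pyvsc dvka ecw xzt bjrs qnb vrooy fvuy azk fpzzc
Hunk 3: at line 3 remove [xzt] add [dmqb] -> 10 lines: pyvsc dvka ecw dmqb bjrs qnb vrooy fvuy azk fpzzc
Hunk 4: at line 6 remove [vrooy,fvuy] add [mhbee] -> 9 lines: pyvsc dvka ecw dmqb bjrs qnb mhbee azk fpzzc
Final line count: 9

Answer: 9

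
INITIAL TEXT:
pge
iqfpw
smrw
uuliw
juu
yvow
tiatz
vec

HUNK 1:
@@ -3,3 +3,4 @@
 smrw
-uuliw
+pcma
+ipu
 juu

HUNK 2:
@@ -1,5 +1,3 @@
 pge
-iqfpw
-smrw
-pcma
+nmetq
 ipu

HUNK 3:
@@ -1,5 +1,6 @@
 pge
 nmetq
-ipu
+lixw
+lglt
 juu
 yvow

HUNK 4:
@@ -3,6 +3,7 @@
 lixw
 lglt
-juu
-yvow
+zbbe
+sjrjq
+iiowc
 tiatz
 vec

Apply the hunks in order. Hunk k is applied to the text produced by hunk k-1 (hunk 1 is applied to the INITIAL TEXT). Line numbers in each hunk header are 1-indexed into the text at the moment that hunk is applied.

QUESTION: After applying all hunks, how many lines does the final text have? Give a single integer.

Hunk 1: at line 3 remove [uuliw] add [pcma,ipu] -> 9 lines: pge iqfpw smrw pcma ipu juu yvow tiatz vec
Hunk 2: at line 1 remove [iqfpw,smrw,pcma] add [nmetq] -> 7 lines: pge nmetq ipu juu yvow tiatz vec
Hunk 3: at line 1 remove [ipu] add [lixw,lglt] -> 8 lines: pge nmetq lixw lglt juu yvow tiatz vec
Hunk 4: at line 3 remove [juu,yvow] add [zbbe,sjrjq,iiowc] -> 9 lines: pge nmetq lixw lglt zbbe sjrjq iiowc tiatz vec
Final line count: 9

Answer: 9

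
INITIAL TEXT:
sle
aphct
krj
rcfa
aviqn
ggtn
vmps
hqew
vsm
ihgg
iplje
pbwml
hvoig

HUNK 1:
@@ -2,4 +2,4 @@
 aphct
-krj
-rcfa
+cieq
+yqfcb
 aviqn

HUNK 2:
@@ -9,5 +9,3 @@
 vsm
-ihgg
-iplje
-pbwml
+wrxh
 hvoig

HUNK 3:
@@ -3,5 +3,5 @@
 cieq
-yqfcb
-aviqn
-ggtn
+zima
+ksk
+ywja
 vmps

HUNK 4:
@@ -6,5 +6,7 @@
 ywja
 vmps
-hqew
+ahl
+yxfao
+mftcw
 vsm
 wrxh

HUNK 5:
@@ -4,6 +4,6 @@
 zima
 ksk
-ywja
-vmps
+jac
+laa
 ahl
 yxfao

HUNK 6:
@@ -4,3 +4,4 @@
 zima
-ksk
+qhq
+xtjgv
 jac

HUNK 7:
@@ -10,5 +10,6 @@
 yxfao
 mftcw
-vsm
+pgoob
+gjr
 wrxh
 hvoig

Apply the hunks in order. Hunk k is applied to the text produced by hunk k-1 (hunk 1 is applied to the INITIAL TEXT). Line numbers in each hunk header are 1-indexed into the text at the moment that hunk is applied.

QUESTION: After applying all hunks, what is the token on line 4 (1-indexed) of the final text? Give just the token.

Hunk 1: at line 2 remove [krj,rcfa] add [cieq,yqfcb] -> 13 lines: sle aphct cieq yqfcb aviqn ggtn vmps hqew vsm ihgg iplje pbwml hvoig
Hunk 2: at line 9 remove [ihgg,iplje,pbwml] add [wrxh] -> 11 lines: sle aphct cieq yqfcb aviqn ggtn vmps hqew vsm wrxh hvoig
Hunk 3: at line 3 remove [yqfcb,aviqn,ggtn] add [zima,ksk,ywja] -> 11 lines: sle aphct cieq zima ksk ywja vmps hqew vsm wrxh hvoig
Hunk 4: at line 6 remove [hqew] add [ahl,yxfao,mftcw] -> 13 lines: sle aphct cieq zima ksk ywja vmps ahl yxfao mftcw vsm wrxh hvoig
Hunk 5: at line 4 remove [ywja,vmps] add [jac,laa] -> 13 lines: sle aphct cieq zima ksk jac laa ahl yxfao mftcw vsm wrxh hvoig
Hunk 6: at line 4 remove [ksk] add [qhq,xtjgv] -> 14 lines: sle aphct cieq zima qhq xtjgv jac laa ahl yxfao mftcw vsm wrxh hvoig
Hunk 7: at line 10 remove [vsm] add [pgoob,gjr] -> 15 lines: sle aphct cieq zima qhq xtjgv jac laa ahl yxfao mftcw pgoob gjr wrxh hvoig
Final line 4: zima

Answer: zima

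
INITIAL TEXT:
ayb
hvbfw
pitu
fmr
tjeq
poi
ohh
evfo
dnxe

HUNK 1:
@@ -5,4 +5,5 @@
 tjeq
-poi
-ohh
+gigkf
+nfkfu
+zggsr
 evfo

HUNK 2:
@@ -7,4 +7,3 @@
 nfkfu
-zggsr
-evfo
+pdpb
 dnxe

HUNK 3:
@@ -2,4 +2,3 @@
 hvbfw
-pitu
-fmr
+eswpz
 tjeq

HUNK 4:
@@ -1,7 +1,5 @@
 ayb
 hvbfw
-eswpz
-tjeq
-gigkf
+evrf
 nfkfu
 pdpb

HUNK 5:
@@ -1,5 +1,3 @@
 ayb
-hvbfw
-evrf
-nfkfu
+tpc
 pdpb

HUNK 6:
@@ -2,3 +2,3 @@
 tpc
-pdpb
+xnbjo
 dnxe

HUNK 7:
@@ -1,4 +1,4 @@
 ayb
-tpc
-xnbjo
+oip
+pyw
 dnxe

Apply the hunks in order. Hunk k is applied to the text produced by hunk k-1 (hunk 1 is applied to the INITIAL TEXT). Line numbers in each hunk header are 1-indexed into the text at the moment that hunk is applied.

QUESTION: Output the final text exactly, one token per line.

Hunk 1: at line 5 remove [poi,ohh] add [gigkf,nfkfu,zggsr] -> 10 lines: ayb hvbfw pitu fmr tjeq gigkf nfkfu zggsr evfo dnxe
Hunk 2: at line 7 remove [zggsr,evfo] add [pdpb] -> 9 lines: ayb hvbfw pitu fmr tjeq gigkf nfkfu pdpb dnxe
Hunk 3: at line 2 remove [pitu,fmr] add [eswpz] -> 8 lines: ayb hvbfw eswpz tjeq gigkf nfkfu pdpb dnxe
Hunk 4: at line 1 remove [eswpz,tjeq,gigkf] add [evrf] -> 6 lines: ayb hvbfw evrf nfkfu pdpb dnxe
Hunk 5: at line 1 remove [hvbfw,evrf,nfkfu] add [tpc] -> 4 lines: ayb tpc pdpb dnxe
Hunk 6: at line 2 remove [pdpb] add [xnbjo] -> 4 lines: ayb tpc xnbjo dnxe
Hunk 7: at line 1 remove [tpc,xnbjo] add [oip,pyw] -> 4 lines: ayb oip pyw dnxe

Answer: ayb
oip
pyw
dnxe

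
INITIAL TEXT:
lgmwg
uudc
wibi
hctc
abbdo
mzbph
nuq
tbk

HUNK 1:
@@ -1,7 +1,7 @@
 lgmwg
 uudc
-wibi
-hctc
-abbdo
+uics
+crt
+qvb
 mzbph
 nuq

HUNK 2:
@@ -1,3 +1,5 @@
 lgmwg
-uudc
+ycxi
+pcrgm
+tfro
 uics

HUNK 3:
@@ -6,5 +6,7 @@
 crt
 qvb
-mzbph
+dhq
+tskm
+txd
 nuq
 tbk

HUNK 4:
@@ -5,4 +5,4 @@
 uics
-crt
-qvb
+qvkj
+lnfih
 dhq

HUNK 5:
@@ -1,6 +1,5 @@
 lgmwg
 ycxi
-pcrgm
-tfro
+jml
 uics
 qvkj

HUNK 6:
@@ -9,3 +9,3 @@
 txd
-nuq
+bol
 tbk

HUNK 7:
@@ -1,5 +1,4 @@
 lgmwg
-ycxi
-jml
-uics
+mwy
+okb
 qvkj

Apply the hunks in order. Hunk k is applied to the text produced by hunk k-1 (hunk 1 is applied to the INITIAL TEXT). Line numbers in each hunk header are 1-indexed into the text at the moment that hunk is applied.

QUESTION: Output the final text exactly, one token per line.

Answer: lgmwg
mwy
okb
qvkj
lnfih
dhq
tskm
txd
bol
tbk

Derivation:
Hunk 1: at line 1 remove [wibi,hctc,abbdo] add [uics,crt,qvb] -> 8 lines: lgmwg uudc uics crt qvb mzbph nuq tbk
Hunk 2: at line 1 remove [uudc] add [ycxi,pcrgm,tfro] -> 10 lines: lgmwg ycxi pcrgm tfro uics crt qvb mzbph nuq tbk
Hunk 3: at line 6 remove [mzbph] add [dhq,tskm,txd] -> 12 lines: lgmwg ycxi pcrgm tfro uics crt qvb dhq tskm txd nuq tbk
Hunk 4: at line 5 remove [crt,qvb] add [qvkj,lnfih] -> 12 lines: lgmwg ycxi pcrgm tfro uics qvkj lnfih dhq tskm txd nuq tbk
Hunk 5: at line 1 remove [pcrgm,tfro] add [jml] -> 11 lines: lgmwg ycxi jml uics qvkj lnfih dhq tskm txd nuq tbk
Hunk 6: at line 9 remove [nuq] add [bol] -> 11 lines: lgmwg ycxi jml uics qvkj lnfih dhq tskm txd bol tbk
Hunk 7: at line 1 remove [ycxi,jml,uics] add [mwy,okb] -> 10 lines: lgmwg mwy okb qvkj lnfih dhq tskm txd bol tbk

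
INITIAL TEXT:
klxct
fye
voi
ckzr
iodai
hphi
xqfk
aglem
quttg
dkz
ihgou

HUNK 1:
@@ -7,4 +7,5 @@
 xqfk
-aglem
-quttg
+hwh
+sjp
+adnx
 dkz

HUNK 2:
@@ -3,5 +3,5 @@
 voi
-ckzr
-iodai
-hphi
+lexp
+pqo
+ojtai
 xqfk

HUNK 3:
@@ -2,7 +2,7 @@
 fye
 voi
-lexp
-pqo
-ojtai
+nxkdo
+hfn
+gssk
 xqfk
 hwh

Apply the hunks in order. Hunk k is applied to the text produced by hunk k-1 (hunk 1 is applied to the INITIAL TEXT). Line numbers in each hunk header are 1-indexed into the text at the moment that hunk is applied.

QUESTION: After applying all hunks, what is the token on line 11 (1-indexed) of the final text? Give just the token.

Hunk 1: at line 7 remove [aglem,quttg] add [hwh,sjp,adnx] -> 12 lines: klxct fye voi ckzr iodai hphi xqfk hwh sjp adnx dkz ihgou
Hunk 2: at line 3 remove [ckzr,iodai,hphi] add [lexp,pqo,ojtai] -> 12 lines: klxct fye voi lexp pqo ojtai xqfk hwh sjp adnx dkz ihgou
Hunk 3: at line 2 remove [lexp,pqo,ojtai] add [nxkdo,hfn,gssk] -> 12 lines: klxct fye voi nxkdo hfn gssk xqfk hwh sjp adnx dkz ihgou
Final line 11: dkz

Answer: dkz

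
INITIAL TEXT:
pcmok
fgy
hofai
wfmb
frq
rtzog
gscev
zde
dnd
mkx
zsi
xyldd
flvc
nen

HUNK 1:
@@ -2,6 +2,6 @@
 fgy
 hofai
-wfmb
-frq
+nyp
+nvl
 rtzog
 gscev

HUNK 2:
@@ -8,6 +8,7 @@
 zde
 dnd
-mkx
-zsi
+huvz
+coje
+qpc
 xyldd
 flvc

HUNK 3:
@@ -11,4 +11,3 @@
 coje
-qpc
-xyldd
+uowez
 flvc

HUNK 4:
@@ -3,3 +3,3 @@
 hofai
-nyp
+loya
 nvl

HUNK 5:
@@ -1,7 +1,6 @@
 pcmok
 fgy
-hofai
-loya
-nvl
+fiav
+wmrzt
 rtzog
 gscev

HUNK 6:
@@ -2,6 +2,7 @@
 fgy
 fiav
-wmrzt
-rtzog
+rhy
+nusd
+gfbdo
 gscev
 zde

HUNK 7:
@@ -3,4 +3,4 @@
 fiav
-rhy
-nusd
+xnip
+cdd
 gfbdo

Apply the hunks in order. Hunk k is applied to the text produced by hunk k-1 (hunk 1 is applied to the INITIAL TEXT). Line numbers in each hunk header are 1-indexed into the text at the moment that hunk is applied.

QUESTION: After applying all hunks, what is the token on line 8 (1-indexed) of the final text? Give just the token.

Hunk 1: at line 2 remove [wfmb,frq] add [nyp,nvl] -> 14 lines: pcmok fgy hofai nyp nvl rtzog gscev zde dnd mkx zsi xyldd flvc nen
Hunk 2: at line 8 remove [mkx,zsi] add [huvz,coje,qpc] -> 15 lines: pcmok fgy hofai nyp nvl rtzog gscev zde dnd huvz coje qpc xyldd flvc nen
Hunk 3: at line 11 remove [qpc,xyldd] add [uowez] -> 14 lines: pcmok fgy hofai nyp nvl rtzog gscev zde dnd huvz coje uowez flvc nen
Hunk 4: at line 3 remove [nyp] add [loya] -> 14 lines: pcmok fgy hofai loya nvl rtzog gscev zde dnd huvz coje uowez flvc nen
Hunk 5: at line 1 remove [hofai,loya,nvl] add [fiav,wmrzt] -> 13 lines: pcmok fgy fiav wmrzt rtzog gscev zde dnd huvz coje uowez flvc nen
Hunk 6: at line 2 remove [wmrzt,rtzog] add [rhy,nusd,gfbdo] -> 14 lines: pcmok fgy fiav rhy nusd gfbdo gscev zde dnd huvz coje uowez flvc nen
Hunk 7: at line 3 remove [rhy,nusd] add [xnip,cdd] -> 14 lines: pcmok fgy fiav xnip cdd gfbdo gscev zde dnd huvz coje uowez flvc nen
Final line 8: zde

Answer: zde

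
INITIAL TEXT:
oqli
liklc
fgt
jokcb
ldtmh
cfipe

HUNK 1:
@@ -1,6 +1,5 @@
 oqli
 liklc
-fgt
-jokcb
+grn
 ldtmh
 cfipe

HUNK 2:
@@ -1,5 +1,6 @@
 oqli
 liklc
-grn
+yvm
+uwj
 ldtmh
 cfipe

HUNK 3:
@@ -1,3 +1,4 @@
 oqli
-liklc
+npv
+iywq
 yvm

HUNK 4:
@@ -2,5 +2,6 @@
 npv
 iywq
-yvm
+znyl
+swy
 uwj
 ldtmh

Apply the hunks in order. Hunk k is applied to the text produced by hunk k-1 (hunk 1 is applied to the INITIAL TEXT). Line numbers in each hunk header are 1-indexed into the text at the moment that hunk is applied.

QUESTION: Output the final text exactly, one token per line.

Hunk 1: at line 1 remove [fgt,jokcb] add [grn] -> 5 lines: oqli liklc grn ldtmh cfipe
Hunk 2: at line 1 remove [grn] add [yvm,uwj] -> 6 lines: oqli liklc yvm uwj ldtmh cfipe
Hunk 3: at line 1 remove [liklc] add [npv,iywq] -> 7 lines: oqli npv iywq yvm uwj ldtmh cfipe
Hunk 4: at line 2 remove [yvm] add [znyl,swy] -> 8 lines: oqli npv iywq znyl swy uwj ldtmh cfipe

Answer: oqli
npv
iywq
znyl
swy
uwj
ldtmh
cfipe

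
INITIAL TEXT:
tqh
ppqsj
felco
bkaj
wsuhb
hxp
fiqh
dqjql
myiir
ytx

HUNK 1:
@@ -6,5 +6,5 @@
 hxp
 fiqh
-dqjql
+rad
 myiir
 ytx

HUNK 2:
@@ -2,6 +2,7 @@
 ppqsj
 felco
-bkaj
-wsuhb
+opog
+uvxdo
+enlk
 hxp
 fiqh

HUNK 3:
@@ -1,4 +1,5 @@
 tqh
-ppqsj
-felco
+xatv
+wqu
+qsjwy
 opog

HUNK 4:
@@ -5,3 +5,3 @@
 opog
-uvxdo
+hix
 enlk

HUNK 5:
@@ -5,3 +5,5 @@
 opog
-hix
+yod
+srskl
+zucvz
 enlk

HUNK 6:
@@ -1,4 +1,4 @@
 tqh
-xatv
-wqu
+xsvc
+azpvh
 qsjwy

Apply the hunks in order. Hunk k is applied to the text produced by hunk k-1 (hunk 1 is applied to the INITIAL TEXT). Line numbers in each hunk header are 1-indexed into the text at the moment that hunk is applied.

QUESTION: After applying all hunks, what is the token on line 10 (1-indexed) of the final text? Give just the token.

Answer: hxp

Derivation:
Hunk 1: at line 6 remove [dqjql] add [rad] -> 10 lines: tqh ppqsj felco bkaj wsuhb hxp fiqh rad myiir ytx
Hunk 2: at line 2 remove [bkaj,wsuhb] add [opog,uvxdo,enlk] -> 11 lines: tqh ppqsj felco opog uvxdo enlk hxp fiqh rad myiir ytx
Hunk 3: at line 1 remove [ppqsj,felco] add [xatv,wqu,qsjwy] -> 12 lines: tqh xatv wqu qsjwy opog uvxdo enlk hxp fiqh rad myiir ytx
Hunk 4: at line 5 remove [uvxdo] add [hix] -> 12 lines: tqh xatv wqu qsjwy opog hix enlk hxp fiqh rad myiir ytx
Hunk 5: at line 5 remove [hix] add [yod,srskl,zucvz] -> 14 lines: tqh xatv wqu qsjwy opog yod srskl zucvz enlk hxp fiqh rad myiir ytx
Hunk 6: at line 1 remove [xatv,wqu] add [xsvc,azpvh] -> 14 lines: tqh xsvc azpvh qsjwy opog yod srskl zucvz enlk hxp fiqh rad myiir ytx
Final line 10: hxp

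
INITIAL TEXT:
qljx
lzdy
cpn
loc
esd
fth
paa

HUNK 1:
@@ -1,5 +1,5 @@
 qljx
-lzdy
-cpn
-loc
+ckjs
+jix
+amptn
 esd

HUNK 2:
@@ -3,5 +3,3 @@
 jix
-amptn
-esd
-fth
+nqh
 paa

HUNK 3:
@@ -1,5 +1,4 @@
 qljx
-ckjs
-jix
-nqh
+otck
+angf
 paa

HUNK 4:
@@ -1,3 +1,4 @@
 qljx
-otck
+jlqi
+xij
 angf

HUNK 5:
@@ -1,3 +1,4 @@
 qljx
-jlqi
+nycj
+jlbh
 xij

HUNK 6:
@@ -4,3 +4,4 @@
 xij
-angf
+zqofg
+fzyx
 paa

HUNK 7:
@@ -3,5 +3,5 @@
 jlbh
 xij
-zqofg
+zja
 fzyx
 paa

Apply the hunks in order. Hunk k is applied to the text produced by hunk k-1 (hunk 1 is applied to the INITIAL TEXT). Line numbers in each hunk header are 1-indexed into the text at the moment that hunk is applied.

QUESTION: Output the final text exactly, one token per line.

Hunk 1: at line 1 remove [lzdy,cpn,loc] add [ckjs,jix,amptn] -> 7 lines: qljx ckjs jix amptn esd fth paa
Hunk 2: at line 3 remove [amptn,esd,fth] add [nqh] -> 5 lines: qljx ckjs jix nqh paa
Hunk 3: at line 1 remove [ckjs,jix,nqh] add [otck,angf] -> 4 lines: qljx otck angf paa
Hunk 4: at line 1 remove [otck] add [jlqi,xij] -> 5 lines: qljx jlqi xij angf paa
Hunk 5: at line 1 remove [jlqi] add [nycj,jlbh] -> 6 lines: qljx nycj jlbh xij angf paa
Hunk 6: at line 4 remove [angf] add [zqofg,fzyx] -> 7 lines: qljx nycj jlbh xij zqofg fzyx paa
Hunk 7: at line 3 remove [zqofg] add [zja] -> 7 lines: qljx nycj jlbh xij zja fzyx paa

Answer: qljx
nycj
jlbh
xij
zja
fzyx
paa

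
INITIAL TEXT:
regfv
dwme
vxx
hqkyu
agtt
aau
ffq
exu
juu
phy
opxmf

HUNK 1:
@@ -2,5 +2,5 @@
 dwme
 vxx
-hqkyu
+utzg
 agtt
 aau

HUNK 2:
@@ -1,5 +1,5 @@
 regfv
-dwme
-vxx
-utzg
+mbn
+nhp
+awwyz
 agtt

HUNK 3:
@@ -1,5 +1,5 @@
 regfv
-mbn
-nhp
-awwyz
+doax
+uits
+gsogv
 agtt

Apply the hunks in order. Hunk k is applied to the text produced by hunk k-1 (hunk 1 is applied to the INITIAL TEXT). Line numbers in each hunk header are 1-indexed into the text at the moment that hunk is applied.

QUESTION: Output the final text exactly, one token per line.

Hunk 1: at line 2 remove [hqkyu] add [utzg] -> 11 lines: regfv dwme vxx utzg agtt aau ffq exu juu phy opxmf
Hunk 2: at line 1 remove [dwme,vxx,utzg] add [mbn,nhp,awwyz] -> 11 lines: regfv mbn nhp awwyz agtt aau ffq exu juu phy opxmf
Hunk 3: at line 1 remove [mbn,nhp,awwyz] add [doax,uits,gsogv] -> 11 lines: regfv doax uits gsogv agtt aau ffq exu juu phy opxmf

Answer: regfv
doax
uits
gsogv
agtt
aau
ffq
exu
juu
phy
opxmf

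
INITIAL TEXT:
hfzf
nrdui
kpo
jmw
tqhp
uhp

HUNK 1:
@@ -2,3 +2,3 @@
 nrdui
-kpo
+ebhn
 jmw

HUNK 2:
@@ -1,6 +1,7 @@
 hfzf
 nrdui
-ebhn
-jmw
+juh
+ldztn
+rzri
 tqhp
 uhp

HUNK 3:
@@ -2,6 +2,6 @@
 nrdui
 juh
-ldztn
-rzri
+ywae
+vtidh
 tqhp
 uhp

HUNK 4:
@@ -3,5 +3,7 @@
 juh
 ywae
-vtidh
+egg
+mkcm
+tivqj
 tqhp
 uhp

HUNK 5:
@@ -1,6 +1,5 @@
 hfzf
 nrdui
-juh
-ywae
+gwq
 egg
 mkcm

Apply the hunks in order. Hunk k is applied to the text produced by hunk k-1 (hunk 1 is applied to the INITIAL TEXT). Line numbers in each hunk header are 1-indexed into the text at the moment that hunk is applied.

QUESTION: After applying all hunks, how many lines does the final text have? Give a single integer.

Answer: 8

Derivation:
Hunk 1: at line 2 remove [kpo] add [ebhn] -> 6 lines: hfzf nrdui ebhn jmw tqhp uhp
Hunk 2: at line 1 remove [ebhn,jmw] add [juh,ldztn,rzri] -> 7 lines: hfzf nrdui juh ldztn rzri tqhp uhp
Hunk 3: at line 2 remove [ldztn,rzri] add [ywae,vtidh] -> 7 lines: hfzf nrdui juh ywae vtidh tqhp uhp
Hunk 4: at line 3 remove [vtidh] add [egg,mkcm,tivqj] -> 9 lines: hfzf nrdui juh ywae egg mkcm tivqj tqhp uhp
Hunk 5: at line 1 remove [juh,ywae] add [gwq] -> 8 lines: hfzf nrdui gwq egg mkcm tivqj tqhp uhp
Final line count: 8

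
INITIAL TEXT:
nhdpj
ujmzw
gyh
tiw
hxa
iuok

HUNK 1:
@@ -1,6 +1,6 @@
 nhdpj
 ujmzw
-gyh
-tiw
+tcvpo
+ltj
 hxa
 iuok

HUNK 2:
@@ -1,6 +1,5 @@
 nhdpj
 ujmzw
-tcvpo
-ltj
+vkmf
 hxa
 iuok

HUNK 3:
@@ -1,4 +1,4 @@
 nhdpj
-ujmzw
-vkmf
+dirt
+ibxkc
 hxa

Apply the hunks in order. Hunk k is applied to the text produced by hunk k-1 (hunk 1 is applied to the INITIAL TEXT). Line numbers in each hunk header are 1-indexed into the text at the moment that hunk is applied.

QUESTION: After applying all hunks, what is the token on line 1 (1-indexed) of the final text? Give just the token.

Hunk 1: at line 1 remove [gyh,tiw] add [tcvpo,ltj] -> 6 lines: nhdpj ujmzw tcvpo ltj hxa iuok
Hunk 2: at line 1 remove [tcvpo,ltj] add [vkmf] -> 5 lines: nhdpj ujmzw vkmf hxa iuok
Hunk 3: at line 1 remove [ujmzw,vkmf] add [dirt,ibxkc] -> 5 lines: nhdpj dirt ibxkc hxa iuok
Final line 1: nhdpj

Answer: nhdpj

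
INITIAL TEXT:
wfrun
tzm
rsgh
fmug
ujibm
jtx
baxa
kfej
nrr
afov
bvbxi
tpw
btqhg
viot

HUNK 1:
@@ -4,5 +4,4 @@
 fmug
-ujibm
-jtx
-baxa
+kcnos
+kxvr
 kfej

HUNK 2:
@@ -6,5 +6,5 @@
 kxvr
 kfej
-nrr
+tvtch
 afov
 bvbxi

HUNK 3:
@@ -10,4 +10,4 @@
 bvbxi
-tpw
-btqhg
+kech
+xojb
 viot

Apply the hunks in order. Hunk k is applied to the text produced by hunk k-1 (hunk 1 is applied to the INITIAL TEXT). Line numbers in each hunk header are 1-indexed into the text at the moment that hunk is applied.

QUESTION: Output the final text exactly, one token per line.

Answer: wfrun
tzm
rsgh
fmug
kcnos
kxvr
kfej
tvtch
afov
bvbxi
kech
xojb
viot

Derivation:
Hunk 1: at line 4 remove [ujibm,jtx,baxa] add [kcnos,kxvr] -> 13 lines: wfrun tzm rsgh fmug kcnos kxvr kfej nrr afov bvbxi tpw btqhg viot
Hunk 2: at line 6 remove [nrr] add [tvtch] -> 13 lines: wfrun tzm rsgh fmug kcnos kxvr kfej tvtch afov bvbxi tpw btqhg viot
Hunk 3: at line 10 remove [tpw,btqhg] add [kech,xojb] -> 13 lines: wfrun tzm rsgh fmug kcnos kxvr kfej tvtch afov bvbxi kech xojb viot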